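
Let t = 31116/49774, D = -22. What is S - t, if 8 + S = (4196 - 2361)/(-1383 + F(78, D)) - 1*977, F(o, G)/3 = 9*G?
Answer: -48540000826/49201599 ≈ -986.55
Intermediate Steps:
F(o, G) = 27*G (F(o, G) = 3*(9*G) = 27*G)
t = 15558/24887 (t = 31116*(1/49774) = 15558/24887 ≈ 0.62515)
S = -1949180/1977 (S = -8 + ((4196 - 2361)/(-1383 + 27*(-22)) - 1*977) = -8 + (1835/(-1383 - 594) - 977) = -8 + (1835/(-1977) - 977) = -8 + (1835*(-1/1977) - 977) = -8 + (-1835/1977 - 977) = -8 - 1933364/1977 = -1949180/1977 ≈ -985.93)
S - t = -1949180/1977 - 1*15558/24887 = -1949180/1977 - 15558/24887 = -48540000826/49201599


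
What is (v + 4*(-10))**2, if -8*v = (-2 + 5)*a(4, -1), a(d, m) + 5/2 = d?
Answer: 421201/256 ≈ 1645.3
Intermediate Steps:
a(d, m) = -5/2 + d
v = -9/16 (v = -(-2 + 5)*(-5/2 + 4)/8 = -3*3/(8*2) = -1/8*9/2 = -9/16 ≈ -0.56250)
(v + 4*(-10))**2 = (-9/16 + 4*(-10))**2 = (-9/16 - 40)**2 = (-649/16)**2 = 421201/256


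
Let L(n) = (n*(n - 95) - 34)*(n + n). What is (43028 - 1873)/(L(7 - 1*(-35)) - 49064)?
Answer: -41155/238904 ≈ -0.17227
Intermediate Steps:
L(n) = 2*n*(-34 + n*(-95 + n)) (L(n) = (n*(-95 + n) - 34)*(2*n) = (-34 + n*(-95 + n))*(2*n) = 2*n*(-34 + n*(-95 + n)))
(43028 - 1873)/(L(7 - 1*(-35)) - 49064) = (43028 - 1873)/(2*(7 - 1*(-35))*(-34 + (7 - 1*(-35))² - 95*(7 - 1*(-35))) - 49064) = 41155/(2*(7 + 35)*(-34 + (7 + 35)² - 95*(7 + 35)) - 49064) = 41155/(2*42*(-34 + 42² - 95*42) - 49064) = 41155/(2*42*(-34 + 1764 - 3990) - 49064) = 41155/(2*42*(-2260) - 49064) = 41155/(-189840 - 49064) = 41155/(-238904) = 41155*(-1/238904) = -41155/238904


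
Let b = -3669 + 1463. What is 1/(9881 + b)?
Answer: 1/7675 ≈ 0.00013029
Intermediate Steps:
b = -2206
1/(9881 + b) = 1/(9881 - 2206) = 1/7675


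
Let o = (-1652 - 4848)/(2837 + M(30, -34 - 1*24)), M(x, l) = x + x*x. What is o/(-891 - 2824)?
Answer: 1300/2798881 ≈ 0.00046447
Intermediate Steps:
M(x, l) = x + x²
o = -6500/3767 (o = (-1652 - 4848)/(2837 + 30*(1 + 30)) = -6500/(2837 + 30*31) = -6500/(2837 + 930) = -6500/3767 ≈ -1.7255)
o/(-891 - 2824) = -6500/(3767*(-891 - 2824)) = -6500/3767/(-3715) = -6500/3767*(-1/3715) = 1300/2798881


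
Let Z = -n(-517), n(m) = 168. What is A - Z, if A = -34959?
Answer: -34791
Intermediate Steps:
Z = -168 (Z = -1*168 = -168)
A - Z = -34959 - 1*(-168) = -34959 + 168 = -34791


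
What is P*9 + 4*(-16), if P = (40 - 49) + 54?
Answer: 341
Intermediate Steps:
P = 45 (P = -9 + 54 = 45)
P*9 + 4*(-16) = 45*9 + 4*(-16) = 405 - 64 = 341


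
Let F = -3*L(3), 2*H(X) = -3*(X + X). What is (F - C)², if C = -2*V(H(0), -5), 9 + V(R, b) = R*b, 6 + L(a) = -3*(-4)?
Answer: 1296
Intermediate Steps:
L(a) = 6 (L(a) = -6 - 3*(-4) = -6 + 12 = 6)
H(X) = -3*X (H(X) = (-3*(X + X))/2 = (-6*X)/2 = -3*X)
V(R, b) = -9 + R*b
C = 18 (C = -2*(-9 - 3*0*(-5)) = -2*(-9 + 0*(-5)) = -2*(-9 + 0) = -2*(-9) = 18)
F = -18 (F = -3*6 = -18)
(F - C)² = (-18 - 1*18)² = (-18 - 18)² = (-36)² = 1296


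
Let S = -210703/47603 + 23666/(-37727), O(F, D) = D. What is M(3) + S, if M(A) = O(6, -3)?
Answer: -14463519822/1795918381 ≈ -8.0536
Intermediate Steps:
M(A) = -3
S = -9075764679/1795918381 (S = -210703*1/47603 + 23666*(-1/37727) = -210703/47603 - 23666/37727 = -9075764679/1795918381 ≈ -5.0536)
M(3) + S = -3 - 9075764679/1795918381 = -14463519822/1795918381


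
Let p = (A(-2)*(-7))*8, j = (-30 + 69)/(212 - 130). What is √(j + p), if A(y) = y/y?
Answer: I*√373346/82 ≈ 7.4515*I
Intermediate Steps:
A(y) = 1
j = 39/82 ≈ 0.47561
p = -56 (p = (1*(-7))*8 = -7*8 = -56)
√(j + p) = √(39/82 - 56) = √(-4553/82) = I*√373346/82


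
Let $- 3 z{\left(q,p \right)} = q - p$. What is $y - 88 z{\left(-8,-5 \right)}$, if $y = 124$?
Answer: $36$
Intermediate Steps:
$z{\left(q,p \right)} = - \frac{q}{3} + \frac{p}{3}$ ($z{\left(q,p \right)} = - \frac{q - p}{3} = - \frac{q}{3} + \frac{p}{3}$)
$y - 88 z{\left(-8,-5 \right)} = 124 - 88 \left(\left(- \frac{1}{3}\right) \left(-8\right) + \frac{1}{3} \left(-5\right)\right) = 124 - 88 \left(\frac{8}{3} - \frac{5}{3}\right) = 124 - 88 = 36$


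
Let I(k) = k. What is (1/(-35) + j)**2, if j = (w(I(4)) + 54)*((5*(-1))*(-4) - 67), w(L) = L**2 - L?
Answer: 11787662041/1225 ≈ 9.6226e+6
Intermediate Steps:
j = -3102 (j = (4*(-1 + 4) + 54)*((5*(-1))*(-4) - 67) = (4*3 + 54)*(-5*(-4) - 67) = (12 + 54)*(20 - 67) = 66*(-47) = -3102)
(1/(-35) + j)**2 = (1/(-35) - 3102)**2 = (-1/35 - 3102)**2 = (-108571/35)**2 = 11787662041/1225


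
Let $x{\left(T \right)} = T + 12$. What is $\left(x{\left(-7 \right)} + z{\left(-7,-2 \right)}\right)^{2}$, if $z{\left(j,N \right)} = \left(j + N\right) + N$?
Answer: $36$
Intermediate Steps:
$x{\left(T \right)} = 12 + T$
$z{\left(j,N \right)} = j + 2 N$ ($z{\left(j,N \right)} = \left(N + j\right) + N = j + 2 N$)
$\left(x{\left(-7 \right)} + z{\left(-7,-2 \right)}\right)^{2} = \left(\left(12 - 7\right) + \left(-7 + 2 \left(-2\right)\right)\right)^{2} = \left(5 - 11\right)^{2} = \left(-6\right)^{2} = 36$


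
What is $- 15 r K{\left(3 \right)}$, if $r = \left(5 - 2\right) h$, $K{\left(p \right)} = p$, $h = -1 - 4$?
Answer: $675$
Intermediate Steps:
$h = -5$ ($h = -1 - 4 = -5$)
$r = -15$ ($r = \left(5 - 2\right) \left(-5\right) = 3 \left(-5\right) = -15$)
$- 15 r K{\left(3 \right)} = \left(-15\right) \left(-15\right) 3 = 225 \cdot 3 = 675$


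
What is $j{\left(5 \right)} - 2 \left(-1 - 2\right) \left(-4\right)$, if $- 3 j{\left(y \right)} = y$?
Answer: $- \frac{77}{3} \approx -25.667$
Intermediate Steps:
$j{\left(y \right)} = - \frac{y}{3}$
$j{\left(5 \right)} - 2 \left(-1 - 2\right) \left(-4\right) = \left(- \frac{1}{3}\right) 5 - 2 \left(-1 - 2\right) \left(-4\right) = - \frac{5}{3} - 2 \left(\left(-3\right) \left(-4\right)\right) = - \frac{5}{3} - 24 = - \frac{77}{3}$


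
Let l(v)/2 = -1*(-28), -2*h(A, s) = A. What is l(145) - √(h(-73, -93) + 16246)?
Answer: 56 - √65130/2 ≈ -71.603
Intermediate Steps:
h(A, s) = -A/2
l(v) = 56 (l(v) = 2*(-1*(-28)) = 2*28 = 56)
l(145) - √(h(-73, -93) + 16246) = 56 - √(-½*(-73) + 16246) = 56 - √(73/2 + 16246) = 56 - √(32565/2) = 56 - √65130/2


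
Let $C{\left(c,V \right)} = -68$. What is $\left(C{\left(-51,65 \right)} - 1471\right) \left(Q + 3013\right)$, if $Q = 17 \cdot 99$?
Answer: $-7227144$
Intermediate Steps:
$Q = 1683$
$\left(C{\left(-51,65 \right)} - 1471\right) \left(Q + 3013\right) = \left(-68 - 1471\right) \left(1683 + 3013\right) = \left(-1539\right) 4696 = -7227144$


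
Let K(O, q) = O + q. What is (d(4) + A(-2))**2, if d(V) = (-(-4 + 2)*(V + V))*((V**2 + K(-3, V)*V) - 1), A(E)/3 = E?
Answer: 88804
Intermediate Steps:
A(E) = 3*E
d(V) = 4*V*(-1 + V**2 + V*(-3 + V)) (d(V) = (-(-4 + 2)*(V + V))*((V**2 + (-3 + V)*V) - 1) = (-(-2)*2*V)*((V**2 + V*(-3 + V)) - 1) = (-(-4)*V)*(-1 + V**2 + V*(-3 + V)) = (4*V)*(-1 + V**2 + V*(-3 + V)) = 4*V*(-1 + V**2 + V*(-3 + V)))
(d(4) + A(-2))**2 = (4*4*(-1 + 4**2 + 4*(-3 + 4)) + 3*(-2))**2 = (4*4*(-1 + 16 + 4*1) - 6)**2 = (4*4*(-1 + 16 + 4) - 6)**2 = (4*4*19 - 6)**2 = (304 - 6)**2 = 298**2 = 88804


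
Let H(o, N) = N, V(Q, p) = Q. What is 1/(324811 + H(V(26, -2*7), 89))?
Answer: 1/324900 ≈ 3.0779e-6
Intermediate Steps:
1/(324811 + H(V(26, -2*7), 89)) = 1/(324811 + 89) = 1/324900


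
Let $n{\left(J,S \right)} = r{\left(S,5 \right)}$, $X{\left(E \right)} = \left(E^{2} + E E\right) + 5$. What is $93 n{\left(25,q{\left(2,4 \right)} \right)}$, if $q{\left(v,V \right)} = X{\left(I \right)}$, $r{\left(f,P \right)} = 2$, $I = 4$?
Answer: $186$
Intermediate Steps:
$X{\left(E \right)} = 5 + 2 E^{2}$ ($X{\left(E \right)} = \left(E^{2} + E^{2}\right) + 5 = 2 E^{2} + 5 = 5 + 2 E^{2}$)
$q{\left(v,V \right)} = 37$ ($q{\left(v,V \right)} = 5 + 2 \cdot 4^{2} = 5 + 2 \cdot 16 = 5 + 32 = 37$)
$n{\left(J,S \right)} = 2$
$93 n{\left(25,q{\left(2,4 \right)} \right)} = 93 \cdot 2 = 186$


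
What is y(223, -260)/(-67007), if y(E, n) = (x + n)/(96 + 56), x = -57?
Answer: 317/10185064 ≈ 3.1124e-5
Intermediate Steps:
y(E, n) = -3/8 + n/152 (y(E, n) = (-57 + n)/(96 + 56) = (-57 + n)/152 = (-57 + n)*(1/152) = -3/8 + n/152)
y(223, -260)/(-67007) = (-3/8 + (1/152)*(-260))/(-67007) = (-3/8 - 65/38)*(-1/67007) = -317/152*(-1/67007) = 317/10185064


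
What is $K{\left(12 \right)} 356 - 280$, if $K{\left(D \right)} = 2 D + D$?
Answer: $12536$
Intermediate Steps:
$K{\left(D \right)} = 3 D$
$K{\left(12 \right)} 356 - 280 = 3 \cdot 12 \cdot 356 - 280 = 36 \cdot 356 - 280 = 12816 - 280 = 12536$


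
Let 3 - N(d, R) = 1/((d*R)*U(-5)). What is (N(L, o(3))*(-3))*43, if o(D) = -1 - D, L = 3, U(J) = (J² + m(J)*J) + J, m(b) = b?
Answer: -69703/180 ≈ -387.24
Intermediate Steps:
U(J) = J + 2*J² (U(J) = (J² + J*J) + J = (J² + J²) + J = 2*J² + J = J + 2*J²)
N(d, R) = 3 - 1/(45*R*d) (N(d, R) = 3 - 1/((d*R)*(-5*(1 + 2*(-5)))) = 3 - 1/((R*d)*(-5*(1 - 10))) = 3 - 1/((R*d)*(-5*(-9))) = 3 - 1/((R*d)*45) = 3 - 1/(45*R*d))
(N(L, o(3))*(-3))*43 = ((3 - 1/45/(-1 - 1*3*3))*(-3))*43 = ((3 - 1/45*⅓/(-1 - 3))*(-3))*43 = ((3 - 1/45*⅓/(-4))*(-3))*43 = ((3 - 1/45*(-¼)*⅓)*(-3))*43 = ((3 + 1/540)*(-3))*43 = ((1621/540)*(-3))*43 = -1621/180*43 = -69703/180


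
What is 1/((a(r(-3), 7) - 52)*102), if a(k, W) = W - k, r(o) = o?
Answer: -1/4284 ≈ -0.00023343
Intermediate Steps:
1/((a(r(-3), 7) - 52)*102) = 1/(((7 - 1*(-3)) - 52)*102) = 1/(((7 + 3) - 52)*102) = 1/((10 - 52)*102) = 1/(-42*102) = 1/(-4284) = -1/4284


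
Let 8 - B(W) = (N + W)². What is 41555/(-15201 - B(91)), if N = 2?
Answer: -8311/1312 ≈ -6.3346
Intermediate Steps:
B(W) = 8 - (2 + W)²
41555/(-15201 - B(91)) = 41555/(-15201 - (8 - (2 + 91)²)) = 41555/(-15201 - (8 - 1*93²)) = 41555/(-15201 - (8 - 1*8649)) = 41555/(-15201 - (8 - 8649)) = 41555/(-15201 - 1*(-8641)) = 41555/(-15201 + 8641) = 41555/(-6560) = 41555*(-1/6560) = -8311/1312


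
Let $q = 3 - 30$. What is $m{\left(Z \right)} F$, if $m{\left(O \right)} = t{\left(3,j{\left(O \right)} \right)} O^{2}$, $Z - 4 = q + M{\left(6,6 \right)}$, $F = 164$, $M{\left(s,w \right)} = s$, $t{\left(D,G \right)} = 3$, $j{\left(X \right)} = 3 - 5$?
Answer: $142188$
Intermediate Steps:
$j{\left(X \right)} = -2$ ($j{\left(X \right)} = 3 - 5 = -2$)
$q = -27$ ($q = 3 - 30 = -27$)
$Z = -17$ ($Z = 4 + \left(-27 + 6\right) = 4 - 21 = -17$)
$m{\left(O \right)} = 3 O^{2}$
$m{\left(Z \right)} F = 3 \left(-17\right)^{2} \cdot 164 = 3 \cdot 289 \cdot 164 = 867 \cdot 164 = 142188$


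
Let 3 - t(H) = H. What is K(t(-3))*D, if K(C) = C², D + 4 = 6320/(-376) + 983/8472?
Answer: -24718245/33182 ≈ -744.93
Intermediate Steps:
D = -8239415/398184 (D = -4 + (6320/(-376) + 983/8472) = -4 + (6320*(-1/376) + 983*(1/8472)) = -4 + (-790/47 + 983/8472) = -4 - 6646679/398184 = -8239415/398184 ≈ -20.692)
t(H) = 3 - H
K(t(-3))*D = (3 - 1*(-3))²*(-8239415/398184) = (3 + 3)²*(-8239415/398184) = 6²*(-8239415/398184) = 36*(-8239415/398184) = -24718245/33182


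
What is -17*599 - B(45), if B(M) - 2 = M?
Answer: -10230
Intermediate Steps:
B(M) = 2 + M
-17*599 - B(45) = -17*599 - (2 + 45) = -10183 - 1*47 = -10183 - 47 = -10230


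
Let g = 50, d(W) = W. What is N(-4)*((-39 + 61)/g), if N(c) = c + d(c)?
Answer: -88/25 ≈ -3.5200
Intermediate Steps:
N(c) = 2*c (N(c) = c + c = 2*c)
N(-4)*((-39 + 61)/g) = (2*(-4))*((-39 + 61)/50) = -176/50 = -8*11/25 = -88/25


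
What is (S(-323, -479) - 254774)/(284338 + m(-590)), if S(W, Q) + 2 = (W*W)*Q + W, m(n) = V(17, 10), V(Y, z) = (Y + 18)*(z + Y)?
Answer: -50228690/285283 ≈ -176.07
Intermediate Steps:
V(Y, z) = (18 + Y)*(Y + z)
m(n) = 945 (m(n) = 17² + 18*17 + 18*10 + 17*10 = 289 + 306 + 180 + 170 = 945)
S(W, Q) = -2 + W + Q*W² (S(W, Q) = -2 + ((W*W)*Q + W) = -2 + (W²*Q + W) = -2 + (Q*W² + W) = -2 + (W + Q*W²) = -2 + W + Q*W²)
(S(-323, -479) - 254774)/(284338 + m(-590)) = ((-2 - 323 - 479*(-323)²) - 254774)/(284338 + 945) = ((-2 - 323 - 479*104329) - 254774)/285283 = ((-2 - 323 - 49973591) - 254774)*(1/285283) = (-49973916 - 254774)*(1/285283) = -50228690*1/285283 = -50228690/285283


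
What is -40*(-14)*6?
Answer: 3360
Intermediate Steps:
-40*(-14)*6 = 560*6 = 3360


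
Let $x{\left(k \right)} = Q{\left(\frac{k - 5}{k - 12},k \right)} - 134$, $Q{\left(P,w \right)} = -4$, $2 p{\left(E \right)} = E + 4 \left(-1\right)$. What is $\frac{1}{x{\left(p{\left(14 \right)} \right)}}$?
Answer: $- \frac{1}{138} \approx -0.0072464$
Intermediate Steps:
$p{\left(E \right)} = -2 + \frac{E}{2}$ ($p{\left(E \right)} = \frac{E + 4 \left(-1\right)}{2} = \frac{E - 4}{2} = \frac{-4 + E}{2} = -2 + \frac{E}{2}$)
$x{\left(k \right)} = -138$ ($x{\left(k \right)} = -4 - 134 = -138$)
$\frac{1}{x{\left(p{\left(14 \right)} \right)}} = \frac{1}{-138} = - \frac{1}{138}$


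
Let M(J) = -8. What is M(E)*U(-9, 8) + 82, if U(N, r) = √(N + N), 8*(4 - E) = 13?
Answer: 82 - 24*I*√2 ≈ 82.0 - 33.941*I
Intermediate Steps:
E = 19/8 (E = 4 - ⅛*13 = 4 - 13/8 = 19/8 ≈ 2.3750)
U(N, r) = √2*√N (U(N, r) = √(2*N) = √2*√N)
M(E)*U(-9, 8) + 82 = -8*√2*√(-9) + 82 = -8*√2*3*I + 82 = -24*I*√2 + 82 = 82 - 24*I*√2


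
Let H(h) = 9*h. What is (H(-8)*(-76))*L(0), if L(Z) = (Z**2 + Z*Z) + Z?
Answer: 0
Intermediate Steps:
L(Z) = Z + 2*Z**2 (L(Z) = (Z**2 + Z**2) + Z = 2*Z**2 + Z = Z + 2*Z**2)
(H(-8)*(-76))*L(0) = ((9*(-8))*(-76))*(0*(1 + 2*0)) = (-72*(-76))*(0*(1 + 0)) = 5472*(0*1) = 5472*0 = 0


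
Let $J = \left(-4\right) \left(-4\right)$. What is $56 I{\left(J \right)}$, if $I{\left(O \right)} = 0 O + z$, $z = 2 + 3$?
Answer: $280$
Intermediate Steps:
$z = 5$
$J = 16$
$I{\left(O \right)} = 5$ ($I{\left(O \right)} = 0 O + 5 = 0 + 5 = 5$)
$56 I{\left(J \right)} = 56 \cdot 5 = 280$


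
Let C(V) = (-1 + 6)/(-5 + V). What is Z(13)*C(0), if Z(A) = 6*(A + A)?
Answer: -156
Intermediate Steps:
Z(A) = 12*A (Z(A) = 6*(2*A) = 12*A)
C(V) = 5/(-5 + V)
Z(13)*C(0) = (12*13)*(5/(-5 + 0)) = 156*(5/(-5)) = 156*(5*(-⅕)) = 156*(-1) = -156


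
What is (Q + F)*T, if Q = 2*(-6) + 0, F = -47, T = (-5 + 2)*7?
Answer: 1239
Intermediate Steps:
T = -21 (T = -3*7 = -21)
Q = -12 (Q = -12 + 0 = -12)
(Q + F)*T = (-12 - 47)*(-21) = -59*(-21) = 1239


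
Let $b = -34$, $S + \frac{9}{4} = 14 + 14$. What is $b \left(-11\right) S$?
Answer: $\frac{19261}{2} \approx 9630.5$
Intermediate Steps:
$S = \frac{103}{4}$ ($S = - \frac{9}{4} + \left(14 + 14\right) = - \frac{9}{4} + 28 = \frac{103}{4} \approx 25.75$)
$b \left(-11\right) S = \left(-34\right) \left(-11\right) \frac{103}{4} = 374 \cdot \frac{103}{4} = \frac{19261}{2}$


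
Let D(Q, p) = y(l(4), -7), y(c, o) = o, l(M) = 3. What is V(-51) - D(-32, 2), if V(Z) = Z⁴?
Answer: 6765208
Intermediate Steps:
D(Q, p) = -7
V(-51) - D(-32, 2) = (-51)⁴ - 1*(-7) = 6765201 + 7 = 6765208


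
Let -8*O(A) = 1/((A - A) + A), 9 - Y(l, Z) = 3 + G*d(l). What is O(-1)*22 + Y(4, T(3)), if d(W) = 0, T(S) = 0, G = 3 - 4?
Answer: 35/4 ≈ 8.7500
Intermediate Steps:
G = -1
Y(l, Z) = 6 (Y(l, Z) = 9 - (3 - 1*0) = 9 - (3 + 0) = 9 - 1*3 = 9 - 3 = 6)
O(A) = -1/(8*A) (O(A) = -1/(8*((A - A) + A)) = -1/(8*(0 + A)) = -1/(8*A))
O(-1)*22 + Y(4, T(3)) = -⅛/(-1)*22 + 6 = -⅛*(-1)*22 + 6 = (⅛)*22 + 6 = 11/4 + 6 = 35/4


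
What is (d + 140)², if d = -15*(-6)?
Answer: 52900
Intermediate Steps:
d = 90
(d + 140)² = (90 + 140)² = 230² = 52900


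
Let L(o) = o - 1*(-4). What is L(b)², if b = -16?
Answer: 144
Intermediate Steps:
L(o) = 4 + o (L(o) = o + 4 = 4 + o)
L(b)² = (4 - 16)² = (-12)² = 144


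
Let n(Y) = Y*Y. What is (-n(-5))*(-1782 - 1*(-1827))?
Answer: -1125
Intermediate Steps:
n(Y) = Y²
(-n(-5))*(-1782 - 1*(-1827)) = (-1*(-5)²)*(-1782 - 1*(-1827)) = (-1*25)*(-1782 + 1827) = -25*45 = -1125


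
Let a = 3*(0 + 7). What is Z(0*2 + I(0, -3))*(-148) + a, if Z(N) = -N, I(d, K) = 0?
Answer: 21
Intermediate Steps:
a = 21 (a = 3*7 = 21)
Z(0*2 + I(0, -3))*(-148) + a = -(0*2 + 0)*(-148) + 21 = -(0 + 0)*(-148) + 21 = -1*0*(-148) + 21 = 0*(-148) + 21 = 0 + 21 = 21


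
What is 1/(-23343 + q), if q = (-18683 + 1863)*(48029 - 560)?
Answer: -1/798451923 ≈ -1.2524e-9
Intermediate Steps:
q = -798428580 (q = -16820*47469 = -798428580)
1/(-23343 + q) = 1/(-23343 - 798428580) = 1/(-798451923) = -1/798451923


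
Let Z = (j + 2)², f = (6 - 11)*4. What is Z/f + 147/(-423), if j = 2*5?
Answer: -5321/705 ≈ -7.5475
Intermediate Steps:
j = 10
f = -20 (f = -5*4 = -20)
Z = 144 (Z = (10 + 2)² = 12² = 144)
Z/f + 147/(-423) = 144/(-20) + 147/(-423) = 144*(-1/20) + 147*(-1/423) = -36/5 - 49/141 = -5321/705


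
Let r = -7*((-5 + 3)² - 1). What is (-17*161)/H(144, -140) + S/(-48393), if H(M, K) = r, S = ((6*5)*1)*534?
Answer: 2097067/16131 ≈ 130.00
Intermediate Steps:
S = 16020 (S = (30*1)*534 = 30*534 = 16020)
r = -21 (r = -7*((-2)² - 1) = -7*(4 - 1) = -7*3 = -21)
H(M, K) = -21
(-17*161)/H(144, -140) + S/(-48393) = -17*161/(-21) + 16020/(-48393) = -2737*(-1/21) + 16020*(-1/48393) = 391/3 - 1780/5377 = 2097067/16131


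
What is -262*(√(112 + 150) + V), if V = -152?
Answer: 39824 - 262*√262 ≈ 35583.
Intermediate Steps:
-262*(√(112 + 150) + V) = -262*(√(112 + 150) - 152) = -262*(√262 - 152) = -262*(-152 + √262) = 39824 - 262*√262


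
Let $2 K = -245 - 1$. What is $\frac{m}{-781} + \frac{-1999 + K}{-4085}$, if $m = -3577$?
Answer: $\frac{16269327}{3190385} \approx 5.0995$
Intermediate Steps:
$K = -123$ ($K = \frac{-245 - 1}{2} = \frac{1}{2} \left(-246\right) = -123$)
$\frac{m}{-781} + \frac{-1999 + K}{-4085} = - \frac{3577}{-781} + \frac{-1999 - 123}{-4085} = \left(-3577\right) \left(- \frac{1}{781}\right) - - \frac{2122}{4085} = \frac{3577}{781} + \frac{2122}{4085} = \frac{16269327}{3190385}$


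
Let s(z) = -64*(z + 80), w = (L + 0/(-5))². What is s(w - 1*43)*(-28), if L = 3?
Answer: 82432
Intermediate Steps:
w = 9 (w = (3 + 0/(-5))² = (3 + 0*(-⅕))² = (3 + 0)² = 3² = 9)
s(z) = -5120 - 64*z (s(z) = -64*(80 + z) = -5120 - 64*z)
s(w - 1*43)*(-28) = (-5120 - 64*(9 - 1*43))*(-28) = (-5120 - 64*(9 - 43))*(-28) = (-5120 - 64*(-34))*(-28) = (-5120 + 2176)*(-28) = -2944*(-28) = 82432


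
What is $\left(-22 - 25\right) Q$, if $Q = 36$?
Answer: $-1692$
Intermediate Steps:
$\left(-22 - 25\right) Q = \left(-22 - 25\right) 36 = \left(-47\right) 36 = -1692$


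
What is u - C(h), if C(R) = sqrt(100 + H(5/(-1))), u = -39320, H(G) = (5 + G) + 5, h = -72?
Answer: -39320 - sqrt(105) ≈ -39330.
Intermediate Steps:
H(G) = 10 + G
C(R) = sqrt(105) (C(R) = sqrt(100 + (10 + 5/(-1))) = sqrt(100 + (10 + 5*(-1))) = sqrt(100 + (10 - 5)) = sqrt(100 + 5) = sqrt(105))
u - C(h) = -39320 - sqrt(105)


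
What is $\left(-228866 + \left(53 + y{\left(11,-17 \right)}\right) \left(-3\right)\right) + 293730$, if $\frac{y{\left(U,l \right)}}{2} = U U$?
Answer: $63979$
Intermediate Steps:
$y{\left(U,l \right)} = 2 U^{2}$ ($y{\left(U,l \right)} = 2 U U = 2 U^{2}$)
$\left(-228866 + \left(53 + y{\left(11,-17 \right)}\right) \left(-3\right)\right) + 293730 = \left(-228866 + \left(53 + 2 \cdot 11^{2}\right) \left(-3\right)\right) + 293730 = \left(-228866 + \left(53 + 2 \cdot 121\right) \left(-3\right)\right) + 293730 = \left(-228866 + \left(53 + 242\right) \left(-3\right)\right) + 293730 = \left(-228866 + 295 \left(-3\right)\right) + 293730 = \left(-228866 - 885\right) + 293730 = -229751 + 293730 = 63979$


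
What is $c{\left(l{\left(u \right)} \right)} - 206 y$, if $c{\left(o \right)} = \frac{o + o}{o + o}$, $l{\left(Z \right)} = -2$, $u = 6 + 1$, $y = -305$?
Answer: $62831$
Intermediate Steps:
$u = 7$
$c{\left(o \right)} = 1$ ($c{\left(o \right)} = \frac{2 o}{2 o} = 2 o \frac{1}{2 o} = 1$)
$c{\left(l{\left(u \right)} \right)} - 206 y = 1 - -62830 = 1 + 62830 = 62831$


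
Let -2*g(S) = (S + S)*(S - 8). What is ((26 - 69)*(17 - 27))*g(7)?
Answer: 3010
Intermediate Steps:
g(S) = -S*(-8 + S) (g(S) = -(S + S)*(S - 8)/2 = -2*S*(-8 + S)/2 = -S*(-8 + S))
((26 - 69)*(17 - 27))*g(7) = ((26 - 69)*(17 - 27))*(7*(8 - 1*7)) = (-43*(-10))*(7*(8 - 7)) = 430*(7*1) = 430*7 = 3010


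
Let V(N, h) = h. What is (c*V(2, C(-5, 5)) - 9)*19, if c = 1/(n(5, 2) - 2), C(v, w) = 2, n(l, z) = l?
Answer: -475/3 ≈ -158.33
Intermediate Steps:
c = 1/3 (c = 1/(5 - 2) = 1/3 ≈ 0.33333)
(c*V(2, C(-5, 5)) - 9)*19 = ((1/3)*2 - 9)*19 = (2/3 - 9)*19 = -25/3*19 = -475/3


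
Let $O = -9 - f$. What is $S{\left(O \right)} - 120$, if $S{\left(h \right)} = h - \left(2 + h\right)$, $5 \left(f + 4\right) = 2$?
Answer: $-122$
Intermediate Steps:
$f = - \frac{18}{5}$ ($f = -4 + \frac{1}{5} \cdot 2 = -4 + \frac{2}{5} = - \frac{18}{5} \approx -3.6$)
$O = - \frac{27}{5}$ ($O = -9 - - \frac{18}{5} = -9 + \frac{18}{5} = - \frac{27}{5} \approx -5.4$)
$S{\left(h \right)} = -2$
$S{\left(O \right)} - 120 = -2 - 120 = -122$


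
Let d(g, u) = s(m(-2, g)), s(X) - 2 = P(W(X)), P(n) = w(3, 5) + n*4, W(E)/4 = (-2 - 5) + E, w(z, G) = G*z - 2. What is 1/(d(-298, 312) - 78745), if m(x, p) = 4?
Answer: -1/78778 ≈ -1.2694e-5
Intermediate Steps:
w(z, G) = -2 + G*z
W(E) = -28 + 4*E (W(E) = 4*((-2 - 5) + E) = 4*(-7 + E) = -28 + 4*E)
P(n) = 13 + 4*n (P(n) = (-2 + 5*3) + n*4 = (-2 + 15) + 4*n = 13 + 4*n)
s(X) = -97 + 16*X (s(X) = 2 + (13 + 4*(-28 + 4*X)) = 2 + (13 + (-112 + 16*X)) = 2 + (-99 + 16*X) = -97 + 16*X)
d(g, u) = -33 (d(g, u) = -97 + 16*4 = -97 + 64 = -33)
1/(d(-298, 312) - 78745) = 1/(-33 - 78745) = 1/(-78778) = -1/78778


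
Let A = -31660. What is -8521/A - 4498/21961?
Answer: 44723001/695285260 ≈ 0.064323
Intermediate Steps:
-8521/A - 4498/21961 = -8521/(-31660) - 4498/21961 = -8521*(-1/31660) - 4498*1/21961 = 8521/31660 - 4498/21961 = 44723001/695285260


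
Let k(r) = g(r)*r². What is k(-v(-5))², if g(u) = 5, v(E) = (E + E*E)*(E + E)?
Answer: 40000000000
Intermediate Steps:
v(E) = 2*E*(E + E²) (v(E) = (E + E²)*(2*E) = 2*E*(E + E²))
k(r) = 5*r²
k(-v(-5))² = (5*(-2*(-5)²*(1 - 5))²)² = (5*(-2*25*(-4))²)² = (5*(-1*(-200))²)² = (5*200²)² = (5*40000)² = 200000² = 40000000000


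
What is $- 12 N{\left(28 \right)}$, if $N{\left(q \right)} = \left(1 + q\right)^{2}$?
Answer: $-10092$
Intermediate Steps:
$- 12 N{\left(28 \right)} = - 12 \left(1 + 28\right)^{2} = - 12 \cdot 29^{2} = \left(-12\right) 841 = -10092$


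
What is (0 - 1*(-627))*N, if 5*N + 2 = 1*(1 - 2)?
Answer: -1881/5 ≈ -376.20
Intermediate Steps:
N = -3/5 (N = -2/5 + (1*(1 - 2))/5 = -2/5 + (1*(-1))/5 = -2/5 + (1/5)*(-1) = -2/5 - 1/5 = -3/5 ≈ -0.60000)
(0 - 1*(-627))*N = (0 - 1*(-627))*(-3/5) = (0 + 627)*(-3/5) = 627*(-3/5) = -1881/5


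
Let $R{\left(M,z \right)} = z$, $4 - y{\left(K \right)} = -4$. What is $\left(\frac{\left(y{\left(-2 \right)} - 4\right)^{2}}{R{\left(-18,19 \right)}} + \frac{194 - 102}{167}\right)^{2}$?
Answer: $\frac{19536400}{10067929} \approx 1.9405$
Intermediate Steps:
$y{\left(K \right)} = 8$ ($y{\left(K \right)} = 4 - -4 = 4 + 4 = 8$)
$\left(\frac{\left(y{\left(-2 \right)} - 4\right)^{2}}{R{\left(-18,19 \right)}} + \frac{194 - 102}{167}\right)^{2} = \left(\frac{\left(8 - 4\right)^{2}}{19} + \frac{194 - 102}{167}\right)^{2} = \left(4^{2} \cdot \frac{1}{19} + \left(194 - 102\right) \frac{1}{167}\right)^{2} = \left(16 \cdot \frac{1}{19} + 92 \cdot \frac{1}{167}\right)^{2} = \left(\frac{16}{19} + \frac{92}{167}\right)^{2} = \left(\frac{4420}{3173}\right)^{2} = \frac{19536400}{10067929}$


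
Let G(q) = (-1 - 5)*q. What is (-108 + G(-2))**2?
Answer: 9216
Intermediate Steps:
G(q) = -6*q
(-108 + G(-2))**2 = (-108 - 6*(-2))**2 = (-108 + 12)**2 = (-96)**2 = 9216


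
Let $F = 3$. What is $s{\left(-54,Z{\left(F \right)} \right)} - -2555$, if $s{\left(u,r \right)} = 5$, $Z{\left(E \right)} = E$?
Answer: $2560$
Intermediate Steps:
$s{\left(-54,Z{\left(F \right)} \right)} - -2555 = 5 - -2555 = 5 + 2555 = 2560$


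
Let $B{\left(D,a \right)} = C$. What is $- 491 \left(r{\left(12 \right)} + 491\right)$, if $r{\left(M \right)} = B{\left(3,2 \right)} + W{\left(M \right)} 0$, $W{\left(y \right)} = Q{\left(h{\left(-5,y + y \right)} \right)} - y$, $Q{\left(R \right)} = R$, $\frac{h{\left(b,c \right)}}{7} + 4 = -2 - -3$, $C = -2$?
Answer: $-240099$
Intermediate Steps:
$h{\left(b,c \right)} = -21$ ($h{\left(b,c \right)} = -28 + 7 \left(-2 - -3\right) = -28 + 7 \left(-2 + 3\right) = -28 + 7 \cdot 1 = -28 + 7 = -21$)
$B{\left(D,a \right)} = -2$
$W{\left(y \right)} = -21 - y$
$r{\left(M \right)} = -2$ ($r{\left(M \right)} = -2 + \left(-21 - M\right) 0 = -2 + 0 = -2$)
$- 491 \left(r{\left(12 \right)} + 491\right) = - 491 \left(-2 + 491\right) = \left(-491\right) 489 = -240099$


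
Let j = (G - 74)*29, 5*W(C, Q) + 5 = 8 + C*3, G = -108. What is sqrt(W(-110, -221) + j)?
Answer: I*sqrt(133585)/5 ≈ 73.099*I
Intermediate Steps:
W(C, Q) = 3/5 + 3*C/5 (W(C, Q) = -1 + (8 + C*3)/5 = -1 + (8 + 3*C)/5 = -1 + (8/5 + 3*C/5) = 3/5 + 3*C/5)
j = -5278 (j = (-108 - 74)*29 = -182*29 = -5278)
sqrt(W(-110, -221) + j) = sqrt((3/5 + (3/5)*(-110)) - 5278) = sqrt((3/5 - 66) - 5278) = sqrt(-327/5 - 5278) = sqrt(-26717/5) = I*sqrt(133585)/5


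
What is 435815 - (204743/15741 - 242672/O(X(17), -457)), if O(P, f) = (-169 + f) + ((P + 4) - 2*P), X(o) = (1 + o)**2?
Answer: 294804612580/676863 ≈ 4.3555e+5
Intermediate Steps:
O(P, f) = -165 + f - P (O(P, f) = (-169 + f) + ((4 + P) - 2*P) = (-169 + f) + (4 - P) = -165 + f - P)
435815 - (204743/15741 - 242672/O(X(17), -457)) = 435815 - (204743/15741 - 242672/(-165 - 457 - (1 + 17)**2)) = 435815 - (204743*(1/15741) - 242672/(-165 - 457 - 1*18**2)) = 435815 - (18613/1431 - 242672/(-165 - 457 - 1*324)) = 435815 - (18613/1431 - 242672/(-165 - 457 - 324)) = 435815 - (18613/1431 - 242672/(-946)) = 435815 - (18613/1431 - 242672*(-1/946)) = 435815 - (18613/1431 + 121336/473) = 435815 - 1*182435765/676863 = 435815 - 182435765/676863 = 294804612580/676863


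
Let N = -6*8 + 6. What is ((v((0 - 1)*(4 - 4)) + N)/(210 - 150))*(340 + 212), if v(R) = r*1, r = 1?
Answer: -1886/5 ≈ -377.20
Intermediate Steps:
v(R) = 1 (v(R) = 1*1 = 1)
N = -42 (N = -48 + 6 = -42)
((v((0 - 1)*(4 - 4)) + N)/(210 - 150))*(340 + 212) = ((1 - 42)/(210 - 150))*(340 + 212) = -41/60*552 = -1886/5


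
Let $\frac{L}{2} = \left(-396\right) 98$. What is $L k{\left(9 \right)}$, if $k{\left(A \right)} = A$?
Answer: $-698544$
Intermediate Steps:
$L = -77616$ ($L = 2 \left(\left(-396\right) 98\right) = 2 \left(-38808\right) = -77616$)
$L k{\left(9 \right)} = \left(-77616\right) 9 = -698544$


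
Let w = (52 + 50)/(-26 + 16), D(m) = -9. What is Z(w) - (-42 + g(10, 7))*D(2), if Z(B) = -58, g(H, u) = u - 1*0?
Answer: -373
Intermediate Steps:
g(H, u) = u (g(H, u) = u + 0 = u)
w = -51/5 (w = 102/(-10) = 102*(-⅒) = -51/5 ≈ -10.200)
Z(w) - (-42 + g(10, 7))*D(2) = -58 - (-42 + 7)*(-9) = -58 - (-35)*(-9) = -58 - 1*315 = -58 - 315 = -373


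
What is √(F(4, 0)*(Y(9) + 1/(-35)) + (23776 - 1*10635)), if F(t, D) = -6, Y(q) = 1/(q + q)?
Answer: 2*√36219435/105 ≈ 114.63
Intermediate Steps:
Y(q) = 1/(2*q)
√(F(4, 0)*(Y(9) + 1/(-35)) + (23776 - 1*10635)) = √(-6*((½)/9 + 1/(-35)) + (23776 - 1*10635)) = √(-6*((½)*(⅑) - 1/35) + (23776 - 10635)) = √(-6*(1/18 - 1/35) + 13141) = √(-6*17/630 + 13141) = √(-17/105 + 13141) = √(1379788/105) = 2*√36219435/105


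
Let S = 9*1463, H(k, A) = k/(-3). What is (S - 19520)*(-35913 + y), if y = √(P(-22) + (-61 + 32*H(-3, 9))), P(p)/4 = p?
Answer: 228155289 - 19059*I*√13 ≈ 2.2816e+8 - 68718.0*I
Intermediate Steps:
H(k, A) = -k/3 (H(k, A) = k*(-⅓) = -k/3)
P(p) = 4*p
S = 13167
y = 3*I*√13 (y = √(4*(-22) + (-61 + 32*(-⅓*(-3)))) = √(-88 + (-61 + 32*1)) = √(-88 + (-61 + 32)) = √(-88 - 29) = √(-117) = 3*I*√13 ≈ 10.817*I)
(S - 19520)*(-35913 + y) = (13167 - 19520)*(-35913 + 3*I*√13) = -6353*(-35913 + 3*I*√13) = 228155289 - 19059*I*√13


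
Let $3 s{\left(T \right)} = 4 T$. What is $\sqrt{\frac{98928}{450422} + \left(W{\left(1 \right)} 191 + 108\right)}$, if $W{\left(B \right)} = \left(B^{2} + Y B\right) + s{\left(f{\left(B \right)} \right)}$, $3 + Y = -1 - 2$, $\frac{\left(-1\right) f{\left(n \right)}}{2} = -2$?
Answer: $\frac{\sqrt{78462650067081}}{675633} \approx 13.111$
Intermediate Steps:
$f{\left(n \right)} = 4$ ($f{\left(n \right)} = \left(-2\right) \left(-2\right) = 4$)
$s{\left(T \right)} = \frac{4 T}{3}$
$Y = -6$ ($Y = -3 - 3 = -6$)
$W{\left(B \right)} = \frac{16}{3} + B^{2} - 6 B$ ($W{\left(B \right)} = \left(B^{2} - 6 B\right) + \frac{4}{3} \cdot 4 = \left(B^{2} - 6 B\right) + \frac{16}{3} = \frac{16}{3} + B^{2} - 6 B$)
$\sqrt{\frac{98928}{450422} + \left(W{\left(1 \right)} 191 + 108\right)} = \sqrt{\frac{98928}{450422} + \left(\left(\frac{16}{3} + 1^{2} - 6\right) 191 + 108\right)} = \sqrt{98928 \cdot \frac{1}{450422} + \left(\left(\frac{16}{3} + 1 - 6\right) 191 + 108\right)} = \sqrt{\frac{49464}{225211} + \left(\frac{1}{3} \cdot 191 + 108\right)} = \sqrt{\frac{49464}{225211} + \left(\frac{191}{3} + 108\right)} = \sqrt{\frac{49464}{225211} + \frac{515}{3}} = \sqrt{\frac{116132057}{675633}} = \frac{\sqrt{78462650067081}}{675633}$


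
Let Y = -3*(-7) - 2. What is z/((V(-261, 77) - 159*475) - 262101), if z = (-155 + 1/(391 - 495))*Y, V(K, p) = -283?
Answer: 306299/35142536 ≈ 0.0087159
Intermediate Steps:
Y = 19 (Y = 21 - 2 = 19)
z = -306299/104 (z = (-155 + 1/(391 - 495))*19 = (-155 + 1/(-104))*19 = (-155 - 1/104)*19 = -16121/104*19 = -306299/104 ≈ -2945.2)
z/((V(-261, 77) - 159*475) - 262101) = -306299/(104*((-283 - 159*475) - 262101)) = -306299/(104*((-283 - 75525) - 262101)) = -306299/(104*(-75808 - 262101)) = -306299/104/(-337909) = -306299/104*(-1/337909) = 306299/35142536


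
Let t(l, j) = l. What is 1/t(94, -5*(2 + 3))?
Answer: 1/94 ≈ 0.010638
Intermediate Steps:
1/t(94, -5*(2 + 3)) = 1/94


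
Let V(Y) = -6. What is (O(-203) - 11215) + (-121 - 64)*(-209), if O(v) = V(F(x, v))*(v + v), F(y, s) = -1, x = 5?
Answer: 29886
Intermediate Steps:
O(v) = -12*v (O(v) = -6*(v + v) = -12*v)
(O(-203) - 11215) + (-121 - 64)*(-209) = (-12*(-203) - 11215) + (-121 - 64)*(-209) = (2436 - 11215) - 185*(-209) = -8779 + 38665 = 29886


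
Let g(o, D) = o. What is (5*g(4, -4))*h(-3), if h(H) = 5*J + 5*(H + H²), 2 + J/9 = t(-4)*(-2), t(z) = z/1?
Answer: 6000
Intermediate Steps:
t(z) = z (t(z) = z*1 = z)
J = 54 (J = -18 + 9*(-4*(-2)) = -18 + 9*8 = -18 + 72 = 54)
h(H) = 270 + 5*H + 5*H² (h(H) = 5*54 + 5*(H + H²) = 270 + (5*H + 5*H²) = 270 + 5*H + 5*H²)
(5*g(4, -4))*h(-3) = (5*4)*(270 + 5*(-3) + 5*(-3)²) = 20*(270 - 15 + 5*9) = 20*(270 - 15 + 45) = 20*300 = 6000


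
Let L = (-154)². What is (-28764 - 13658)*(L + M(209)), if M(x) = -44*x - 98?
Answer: -611810084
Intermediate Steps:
M(x) = -98 - 44*x
L = 23716
(-28764 - 13658)*(L + M(209)) = (-28764 - 13658)*(23716 + (-98 - 44*209)) = -42422*(23716 + (-98 - 9196)) = -42422*(23716 - 9294) = -42422*14422 = -611810084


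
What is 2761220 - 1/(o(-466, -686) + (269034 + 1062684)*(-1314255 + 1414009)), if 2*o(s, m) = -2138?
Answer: 366812051715769659/132844196303 ≈ 2.7612e+6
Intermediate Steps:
o(s, m) = -1069 (o(s, m) = (½)*(-2138) = -1069)
2761220 - 1/(o(-466, -686) + (269034 + 1062684)*(-1314255 + 1414009)) = 2761220 - 1/(-1069 + (269034 + 1062684)*(-1314255 + 1414009)) = 2761220 - 1/(-1069 + 1331718*99754) = 2761220 - 1/(-1069 + 132844197372) = 2761220 - 1/132844196303 = 366812051715769659/132844196303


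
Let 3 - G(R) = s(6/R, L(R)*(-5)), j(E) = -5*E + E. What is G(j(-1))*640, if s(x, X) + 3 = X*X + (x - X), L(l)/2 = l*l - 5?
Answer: -7811520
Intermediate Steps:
L(l) = -10 + 2*l² (L(l) = 2*(l*l - 5) = 2*(l² - 5) = 2*(-5 + l²) = -10 + 2*l²)
s(x, X) = -3 + x + X² - X (s(x, X) = -3 + (X*X + (x - X)) = -3 + (X² + (x - X)) = -3 + (x + X² - X) = -3 + x + X² - X)
j(E) = -4*E
G(R) = 56 - (50 - 10*R²)² - 10*R² - 6/R (G(R) = 3 - (-3 + 6/R + ((-10 + 2*R²)*(-5))² - (-10 + 2*R²)*(-5)) = 3 - (-3 + 6/R + (50 - 10*R²)² - (50 - 10*R²)) = 3 - (-3 + 6/R + (50 - 10*R²)² + (-50 + 10*R²)) = 3 - (-53 + (50 - 10*R²)² + 6/R + 10*R²) = 3 + (53 - (50 - 10*R²)² - 10*R² - 6/R) = 56 - (50 - 10*R²)² - 10*R² - 6/R)
G(j(-1))*640 = (-2444 - 100*(-4*(-1))⁴ - 6/((-4*(-1))) + 990*(-4*(-1))²)*640 = (-2444 - 100*4⁴ - 6/4 + 990*4²)*640 = (-2444 - 100*256 - 6*¼ + 990*16)*640 = (-2444 - 25600 - 3/2 + 15840)*640 = -24411/2*640 = -7811520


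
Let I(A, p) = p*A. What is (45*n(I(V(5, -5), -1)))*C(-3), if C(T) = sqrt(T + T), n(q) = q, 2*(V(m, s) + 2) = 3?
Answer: 45*I*sqrt(6)/2 ≈ 55.114*I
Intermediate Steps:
V(m, s) = -1/2 (V(m, s) = -2 + (1/2)*3 = -2 + 3/2 = -1/2)
I(A, p) = A*p
C(T) = sqrt(2)*sqrt(T) (C(T) = sqrt(2*T) = sqrt(2)*sqrt(T))
(45*n(I(V(5, -5), -1)))*C(-3) = (45*(-1/2*(-1)))*(sqrt(2)*sqrt(-3)) = (45*(1/2))*(sqrt(2)*(I*sqrt(3))) = 45*(I*sqrt(6))/2 = 45*I*sqrt(6)/2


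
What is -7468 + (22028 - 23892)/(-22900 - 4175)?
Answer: -202194236/27075 ≈ -7467.9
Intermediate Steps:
-7468 + (22028 - 23892)/(-22900 - 4175) = -7468 - 1864/(-27075) = -7468 - 1864*(-1/27075) = -7468 + 1864/27075 = -202194236/27075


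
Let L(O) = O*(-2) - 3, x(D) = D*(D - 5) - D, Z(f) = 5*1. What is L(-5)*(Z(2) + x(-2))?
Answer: 147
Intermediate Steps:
Z(f) = 5
x(D) = -D + D*(-5 + D) (x(D) = D*(-5 + D) - D = -D + D*(-5 + D))
L(O) = -3 - 2*O (L(O) = -2*O - 3 = -3 - 2*O)
L(-5)*(Z(2) + x(-2)) = (-3 - 2*(-5))*(5 - 2*(-6 - 2)) = (-3 + 10)*(5 - 2*(-8)) = 7*(5 + 16) = 7*21 = 147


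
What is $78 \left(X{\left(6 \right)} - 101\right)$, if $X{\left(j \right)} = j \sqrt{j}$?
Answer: $-7878 + 468 \sqrt{6} \approx -6731.6$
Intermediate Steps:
$X{\left(j \right)} = j^{\frac{3}{2}}$
$78 \left(X{\left(6 \right)} - 101\right) = 78 \left(6^{\frac{3}{2}} - 101\right) = 78 \left(6 \sqrt{6} - 101\right) = 78 \left(-101 + 6 \sqrt{6}\right) = -7878 + 468 \sqrt{6}$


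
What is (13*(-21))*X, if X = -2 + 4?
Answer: -546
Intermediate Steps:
X = 2
(13*(-21))*X = (13*(-21))*2 = -273*2 = -546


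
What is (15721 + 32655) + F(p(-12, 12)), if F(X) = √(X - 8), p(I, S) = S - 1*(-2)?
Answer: 48376 + √6 ≈ 48378.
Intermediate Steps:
p(I, S) = 2 + S (p(I, S) = S + 2 = 2 + S)
F(X) = √(-8 + X)
(15721 + 32655) + F(p(-12, 12)) = (15721 + 32655) + √(-8 + (2 + 12)) = 48376 + √(-8 + 14) = 48376 + √6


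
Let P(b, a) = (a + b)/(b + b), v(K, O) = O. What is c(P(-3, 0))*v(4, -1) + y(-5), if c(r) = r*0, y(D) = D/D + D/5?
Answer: 0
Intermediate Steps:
P(b, a) = (a + b)/(2*b) (P(b, a) = (a + b)/((2*b)) = (a + b)*(1/(2*b)) = (a + b)/(2*b))
y(D) = 1 + D/5 (y(D) = 1 + D*(1/5) = 1 + D/5)
c(r) = 0
c(P(-3, 0))*v(4, -1) + y(-5) = 0*(-1) + (1 + (1/5)*(-5)) = 0 + (1 - 1) = 0 + 0 = 0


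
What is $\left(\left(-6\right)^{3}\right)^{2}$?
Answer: $46656$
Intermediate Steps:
$\left(\left(-6\right)^{3}\right)^{2} = \left(-216\right)^{2} = 46656$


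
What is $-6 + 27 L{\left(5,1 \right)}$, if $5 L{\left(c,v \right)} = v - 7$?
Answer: $- \frac{192}{5} \approx -38.4$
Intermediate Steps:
$L{\left(c,v \right)} = - \frac{7}{5} + \frac{v}{5}$ ($L{\left(c,v \right)} = \frac{v - 7}{5} = \frac{-7 + v}{5} = - \frac{7}{5} + \frac{v}{5}$)
$-6 + 27 L{\left(5,1 \right)} = -6 + 27 \left(- \frac{7}{5} + \frac{1}{5} \cdot 1\right) = -6 + 27 \left(- \frac{7}{5} + \frac{1}{5}\right) = -6 + 27 \left(- \frac{6}{5}\right) = -6 - \frac{162}{5} = - \frac{192}{5}$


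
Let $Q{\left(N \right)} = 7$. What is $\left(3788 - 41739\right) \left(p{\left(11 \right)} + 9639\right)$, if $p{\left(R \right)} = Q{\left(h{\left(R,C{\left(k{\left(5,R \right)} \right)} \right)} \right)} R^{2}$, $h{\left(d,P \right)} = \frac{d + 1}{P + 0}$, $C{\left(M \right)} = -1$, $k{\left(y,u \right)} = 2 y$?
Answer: $-397954186$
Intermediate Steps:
$h{\left(d,P \right)} = \frac{1 + d}{P}$
$p{\left(R \right)} = 7 R^{2}$
$\left(3788 - 41739\right) \left(p{\left(11 \right)} + 9639\right) = \left(3788 - 41739\right) \left(7 \cdot 11^{2} + 9639\right) = - 37951 \left(7 \cdot 121 + 9639\right) = - 37951 \left(847 + 9639\right) = \left(-37951\right) 10486 = -397954186$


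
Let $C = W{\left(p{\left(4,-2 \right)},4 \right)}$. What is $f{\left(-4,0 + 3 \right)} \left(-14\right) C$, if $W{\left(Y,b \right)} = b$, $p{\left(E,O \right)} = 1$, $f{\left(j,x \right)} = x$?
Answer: $-168$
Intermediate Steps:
$C = 4$
$f{\left(-4,0 + 3 \right)} \left(-14\right) C = \left(0 + 3\right) \left(-14\right) 4 = 3 \left(-14\right) 4 = \left(-42\right) 4 = -168$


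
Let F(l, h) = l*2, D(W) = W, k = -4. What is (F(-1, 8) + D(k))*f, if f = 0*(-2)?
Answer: 0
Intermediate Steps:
F(l, h) = 2*l
f = 0
(F(-1, 8) + D(k))*f = (2*(-1) - 4)*0 = (-2 - 4)*0 = -6*0 = 0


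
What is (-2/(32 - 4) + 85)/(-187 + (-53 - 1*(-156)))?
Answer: -1189/1176 ≈ -1.0111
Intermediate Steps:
(-2/(32 - 4) + 85)/(-187 + (-53 - 1*(-156))) = (-2/28 + 85)/(-187 + (-53 + 156)) = (-2*1/28 + 85)/(-187 + 103) = (-1/14 + 85)/(-84) = (1189/14)*(-1/84) = -1189/1176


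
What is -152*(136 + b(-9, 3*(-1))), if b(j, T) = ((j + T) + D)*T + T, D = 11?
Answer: -20672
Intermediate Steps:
b(j, T) = T + T*(11 + T + j) (b(j, T) = ((j + T) + 11)*T + T = ((T + j) + 11)*T + T = (11 + T + j)*T + T = T*(11 + T + j) + T = T + T*(11 + T + j))
-152*(136 + b(-9, 3*(-1))) = -152*(136 + (3*(-1))*(12 + 3*(-1) - 9)) = -152*(136 - 3*(12 - 3 - 9)) = -152*(136 - 3*0) = -152*(136 + 0) = -152*136 = -20672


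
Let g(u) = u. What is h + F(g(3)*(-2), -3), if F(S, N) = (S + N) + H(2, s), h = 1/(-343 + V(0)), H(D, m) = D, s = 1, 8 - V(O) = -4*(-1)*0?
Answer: -2346/335 ≈ -7.0030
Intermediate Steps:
V(O) = 8 (V(O) = 8 - (-4*(-1))*0 = 8 - 4*0 = 8 - 1*0 = 8 + 0 = 8)
h = -1/335 (h = 1/(-343 + 8) = 1/(-335) = -1/335 ≈ -0.0029851)
F(S, N) = 2 + N + S (F(S, N) = (S + N) + 2 = (N + S) + 2 = 2 + N + S)
h + F(g(3)*(-2), -3) = -1/335 + (2 - 3 + 3*(-2)) = -1/335 + (2 - 3 - 6) = -1/335 - 7 = -2346/335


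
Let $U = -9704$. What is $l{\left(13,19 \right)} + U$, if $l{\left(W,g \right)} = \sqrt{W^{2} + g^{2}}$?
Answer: $-9704 + \sqrt{530} \approx -9681.0$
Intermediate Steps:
$l{\left(13,19 \right)} + U = \sqrt{13^{2} + 19^{2}} - 9704 = \sqrt{169 + 361} - 9704 = \sqrt{530} - 9704 = -9704 + \sqrt{530}$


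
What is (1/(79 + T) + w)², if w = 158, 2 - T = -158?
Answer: 1426044169/57121 ≈ 24965.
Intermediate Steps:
T = 160 (T = 2 - 1*(-158) = 2 + 158 = 160)
(1/(79 + T) + w)² = (1/(79 + 160) + 158)² = (1/239 + 158)² = (37763/239)² = 1426044169/57121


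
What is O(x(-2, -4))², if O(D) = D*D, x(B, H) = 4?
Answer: 256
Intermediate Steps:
O(D) = D²
O(x(-2, -4))² = (4²)² = 16² = 256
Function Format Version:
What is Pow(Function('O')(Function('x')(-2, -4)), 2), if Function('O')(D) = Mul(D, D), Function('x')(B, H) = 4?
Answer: 256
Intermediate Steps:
Function('O')(D) = Pow(D, 2)
Pow(Function('O')(Function('x')(-2, -4)), 2) = Pow(Pow(4, 2), 2) = Pow(16, 2) = 256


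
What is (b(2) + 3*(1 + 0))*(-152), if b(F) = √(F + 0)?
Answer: -456 - 152*√2 ≈ -670.96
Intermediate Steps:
b(F) = √F
(b(2) + 3*(1 + 0))*(-152) = (√2 + 3*(1 + 0))*(-152) = (√2 + 3*1)*(-152) = (√2 + 3)*(-152) = (3 + √2)*(-152) = -456 - 152*√2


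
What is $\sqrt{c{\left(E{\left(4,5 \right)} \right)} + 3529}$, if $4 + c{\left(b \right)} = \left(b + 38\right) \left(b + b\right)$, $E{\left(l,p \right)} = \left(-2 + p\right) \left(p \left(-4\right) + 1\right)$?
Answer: $\sqrt{5691} \approx 75.439$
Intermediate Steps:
$E{\left(l,p \right)} = \left(1 - 4 p\right) \left(-2 + p\right)$ ($E{\left(l,p \right)} = \left(-2 + p\right) \left(- 4 p + 1\right) = \left(-2 + p\right) \left(1 - 4 p\right) = \left(1 - 4 p\right) \left(-2 + p\right)$)
$c{\left(b \right)} = -4 + 2 b \left(38 + b\right)$ ($c{\left(b \right)} = -4 + \left(b + 38\right) \left(b + b\right) = -4 + \left(38 + b\right) 2 b = -4 + 2 b \left(38 + b\right)$)
$\sqrt{c{\left(E{\left(4,5 \right)} \right)} + 3529} = \sqrt{\left(-4 + 2 \left(-2 - 4 \cdot 5^{2} + 9 \cdot 5\right)^{2} + 76 \left(-2 - 4 \cdot 5^{2} + 9 \cdot 5\right)\right) + 3529} = \sqrt{\left(-4 + 2 \left(-2 - 100 + 45\right)^{2} + 76 \left(-2 - 100 + 45\right)\right) + 3529} = \sqrt{\left(-4 + 2 \left(-57\right)^{2} + 76 \left(-57\right)\right) + 3529} = \sqrt{\left(-4 + 2 \cdot 3249 - 4332\right) + 3529} = \sqrt{\left(-4 + 6498 - 4332\right) + 3529} = \sqrt{2162 + 3529} = \sqrt{5691}$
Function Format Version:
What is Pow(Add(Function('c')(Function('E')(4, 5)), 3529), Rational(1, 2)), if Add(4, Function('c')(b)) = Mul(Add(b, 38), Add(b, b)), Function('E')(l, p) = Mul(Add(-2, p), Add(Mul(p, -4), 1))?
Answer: Pow(5691, Rational(1, 2)) ≈ 75.439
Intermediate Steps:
Function('E')(l, p) = Mul(Add(1, Mul(-4, p)), Add(-2, p)) (Function('E')(l, p) = Mul(Add(-2, p), Add(Mul(-4, p), 1)) = Mul(Add(-2, p), Add(1, Mul(-4, p))) = Mul(Add(1, Mul(-4, p)), Add(-2, p)))
Function('c')(b) = Add(-4, Mul(2, b, Add(38, b))) (Function('c')(b) = Add(-4, Mul(Add(b, 38), Add(b, b))) = Add(-4, Mul(Add(38, b), Mul(2, b))) = Add(-4, Mul(2, b, Add(38, b))))
Pow(Add(Function('c')(Function('E')(4, 5)), 3529), Rational(1, 2)) = Pow(Add(Add(-4, Mul(2, Pow(Add(-2, Mul(-4, Pow(5, 2)), Mul(9, 5)), 2)), Mul(76, Add(-2, Mul(-4, Pow(5, 2)), Mul(9, 5)))), 3529), Rational(1, 2)) = Pow(Add(Add(-4, Mul(2, Pow(Add(-2, Mul(-4, 25), 45), 2)), Mul(76, Add(-2, Mul(-4, 25), 45))), 3529), Rational(1, 2)) = Pow(Add(Add(-4, Mul(2, Pow(Add(-2, -100, 45), 2)), Mul(76, Add(-2, -100, 45))), 3529), Rational(1, 2)) = Pow(Add(Add(-4, Mul(2, Pow(-57, 2)), Mul(76, -57)), 3529), Rational(1, 2)) = Pow(Add(Add(-4, Mul(2, 3249), -4332), 3529), Rational(1, 2)) = Pow(Add(Add(-4, 6498, -4332), 3529), Rational(1, 2)) = Pow(Add(2162, 3529), Rational(1, 2)) = Pow(5691, Rational(1, 2))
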